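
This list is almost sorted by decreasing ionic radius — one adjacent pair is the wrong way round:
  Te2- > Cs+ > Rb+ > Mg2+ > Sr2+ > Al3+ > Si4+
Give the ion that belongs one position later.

Scanning neighbour by neighbour, only Mg2+/Sr2+ violates a trend: both in group 2 with the same charge; Mg2+ (period 3) has the smaller radius. That makes Mg2+ the one sitting a position early relative to where it belongs.

Mg2+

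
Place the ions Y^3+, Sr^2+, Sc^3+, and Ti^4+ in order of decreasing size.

Sr^2+ > Y^3+ > Sc^3+ > Ti^4+

Tabulating Z and e⁻: Ti^4+ (Z=22, 18 e⁻), Sc^3+ (Z=21, 18 e⁻), Y^3+ (Z=39, 36 e⁻), Sr^2+ (Z=38, 36 e⁻). Ti^4+ < Sc^3+ (isoelectronic, higher Z=22 is smaller); Sc^3+ < Y^3+ (same group, period 4 vs 5); Y^3+ < Sr^2+ (isoelectronic, higher Z=39 is smaller).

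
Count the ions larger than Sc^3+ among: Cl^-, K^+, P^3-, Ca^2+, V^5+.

These species are isoelectronic with 18 electrons. The only difference is the number of protons: V^5+ (Z=23), Sc^3+ (Z=21), Ca^2+ (Z=20), K^+ (Z=19), Cl^- (Z=17), P^3- (Z=15). The strongest nuclear pull (V^5+) gives the smallest ion.
Ordering all of them (including Sc^3+) by radius gives V^5+ < Sc^3+ < Ca^2+ < K^+ < Cl^- < P^3-. That's 4.

4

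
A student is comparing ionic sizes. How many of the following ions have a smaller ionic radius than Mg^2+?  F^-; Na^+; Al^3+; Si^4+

All of these have 10 electrons (isoelectronic). With the same electron cloud, the ion with the most protons pulls it in tightest. Nuclear charges: Si^4+ (Z=14), Al^3+ (Z=13), Mg^2+ (Z=12), Na^+ (Z=11), F^- (Z=9). Highest Z is smallest.
Overall: Si^4+ < Al^3+ < Mg^2+ < Na^+ < F^-. Mg^2+ has 2 below it and 2 above. Count: 2.

2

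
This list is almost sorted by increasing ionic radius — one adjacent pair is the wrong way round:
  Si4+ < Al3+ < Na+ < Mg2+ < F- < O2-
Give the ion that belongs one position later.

Scanning neighbour by neighbour, only Na+/Mg2+ violates a trend: they are isoelectronic (10 e⁻) and Mg has more protons than Na (12 vs 11), making Mg2+ smaller. That makes Na+ the one sitting a position early relative to where it belongs.

Na+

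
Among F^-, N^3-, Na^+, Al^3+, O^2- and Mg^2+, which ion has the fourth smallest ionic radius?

F^-

These species are isoelectronic with 10 electrons. The only difference is the number of protons: Al^3+ (Z=13), Mg^2+ (Z=12), Na^+ (Z=11), F^- (Z=9), O^2- (Z=8), N^3- (Z=7). The strongest nuclear pull (Al^3+) gives the smallest ion.
That gives Al^3+ < Mg^2+ < Na^+ < F^- < O^2- < N^3-. From the smallest end, number 4 is F^-.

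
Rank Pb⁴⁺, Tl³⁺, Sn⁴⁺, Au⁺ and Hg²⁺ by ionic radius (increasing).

Sn⁴⁺ < Pb⁴⁺ < Tl³⁺ < Hg²⁺ < Au⁺

Electron counts and nuclear charges: Sn⁴⁺ (Z=50, 46 e⁻), Pb⁴⁺ (Z=82, 78 e⁻), Tl³⁺ (Z=81, 78 e⁻), Hg²⁺ (Z=80, 78 e⁻), Au⁺ (Z=79, 78 e⁻). Sn⁴⁺ < Pb⁴⁺ (same group, 1 shell fewer); Pb⁴⁺ < Tl³⁺ (isoelectronic, higher Z=82 is smaller); Tl³⁺ < Hg²⁺ (isoelectronic, higher Z=81 is smaller); Hg²⁺ < Au⁺ (both 78 e⁻, Z=80>79).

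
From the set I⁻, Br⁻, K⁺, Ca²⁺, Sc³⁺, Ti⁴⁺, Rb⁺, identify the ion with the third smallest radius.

Ca²⁺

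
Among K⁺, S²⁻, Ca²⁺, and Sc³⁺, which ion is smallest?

These species are isoelectronic with 18 electrons. The only difference is the number of protons: Sc³⁺ (Z=21), Ca²⁺ (Z=20), K⁺ (Z=19), S²⁻ (Z=16). The strongest nuclear pull (Sc³⁺) gives the smallest ion.

Sc³⁺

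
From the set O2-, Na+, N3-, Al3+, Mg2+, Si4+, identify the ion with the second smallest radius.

Al3+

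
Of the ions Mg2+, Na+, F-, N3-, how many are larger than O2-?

1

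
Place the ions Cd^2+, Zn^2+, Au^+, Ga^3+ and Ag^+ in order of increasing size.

Ga^3+ < Zn^2+ < Cd^2+ < Ag^+ < Au^+

Tabulating Z and e⁻: Ga^3+: 28 e⁻, Z=31, Zn^2+: 28 e⁻, Z=30, Cd^2+: 46 e⁻, Z=48, Ag^+: 46 e⁻, Z=47, Au^+: 78 e⁻, Z=79. Ga^3+ < Zn^2+ (both 28 e⁻, Z=31>30); Zn^2+ < Cd^2+ (same group, 1 shell fewer); Cd^2+ < Ag^+ (isoelectronic, higher Z=48 is smaller); Ag^+ < Au^+ (same group, 1 shell fewer).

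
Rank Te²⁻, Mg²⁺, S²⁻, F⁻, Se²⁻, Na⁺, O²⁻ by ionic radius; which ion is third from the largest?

S²⁻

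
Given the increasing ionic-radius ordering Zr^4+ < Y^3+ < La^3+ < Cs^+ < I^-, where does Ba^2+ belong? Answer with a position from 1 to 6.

4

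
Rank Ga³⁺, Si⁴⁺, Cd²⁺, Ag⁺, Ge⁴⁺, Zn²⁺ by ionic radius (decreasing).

Ag⁺ > Cd²⁺ > Zn²⁺ > Ga³⁺ > Ge⁴⁺ > Si⁴⁺

Work out protons and electrons: Si⁴⁺ (Z=14, 10 e⁻), Ge⁴⁺ (Z=32, 28 e⁻), Ga³⁺ (Z=31, 28 e⁻), Zn²⁺ (Z=30, 28 e⁻), Cd²⁺ (Z=48, 46 e⁻), Ag⁺ (Z=47, 46 e⁻). Si⁴⁺ < Ge⁴⁺ (same group, 1 shell fewer); Ge⁴⁺ < Ga³⁺ (both 28 e⁻, Z=32>31); Ga³⁺ < Zn²⁺ (both 28 e⁻, Z=31>30); Zn²⁺ < Cd²⁺ (same group, 1 shell fewer); Cd²⁺ < Ag⁺ (both 46 e⁻, Z=48>47).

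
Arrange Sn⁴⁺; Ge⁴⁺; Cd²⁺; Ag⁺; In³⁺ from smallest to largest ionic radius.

Ge⁴⁺ < Sn⁴⁺ < In³⁺ < Cd²⁺ < Ag⁺

Work out protons and electrons: Ge⁴⁺ has 28 e⁻ (Z=32), Sn⁴⁺ has 46 e⁻ (Z=50), In³⁺ has 46 e⁻ (Z=49), Cd²⁺ has 46 e⁻ (Z=48), Ag⁺ has 46 e⁻ (Z=47). Ge⁴⁺ < Sn⁴⁺ (same group, 1 shell fewer); Sn⁴⁺ < In³⁺ (isoelectronic, higher Z=50 is smaller); In³⁺ < Cd²⁺ (both 46 e⁻, Z=49>48); Cd²⁺ < Ag⁺ (both 46 e⁻, Z=48>47).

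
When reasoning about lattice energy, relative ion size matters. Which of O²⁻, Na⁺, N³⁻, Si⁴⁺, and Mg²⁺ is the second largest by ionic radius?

O²⁻

Each ion has 10 electrons. The ranking follows nuclear charge in reverse — greater Z gives a smaller radius. Si⁴⁺ (Z=14), Mg²⁺ (Z=12), Na⁺ (Z=11), O²⁻ (Z=8), N³⁻ (Z=7).
That gives Si⁴⁺ < Mg²⁺ < Na⁺ < O²⁻ < N³⁻. From the largest end, number 2 is O²⁻.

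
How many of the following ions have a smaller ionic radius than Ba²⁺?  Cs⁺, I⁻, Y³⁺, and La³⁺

2

Electron counts and nuclear charges: Y³⁺ (Z=39, 36 e⁻), La³⁺ (Z=57, 54 e⁻), Ba²⁺ (Z=56, 54 e⁻), Cs⁺ (Z=55, 54 e⁻), I⁻ (Z=53, 54 e⁻). Y³⁺ < La³⁺ (same group, 1 shell fewer); La³⁺ < Ba²⁺ (isoelectronic, higher Z=57 is smaller); Ba²⁺ < Cs⁺ (isoelectronic, higher Z=56 is smaller); Cs⁺ < I⁻ (isoelectronic, higher Z=55 is smaller).
Relative to Ba²⁺, the ions that are smaller are Y³⁺, La³⁺. Count: 2.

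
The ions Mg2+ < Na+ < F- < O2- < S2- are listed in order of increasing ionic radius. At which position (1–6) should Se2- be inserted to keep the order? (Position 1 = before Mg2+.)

Electron counts and nuclear charges: Mg2+: 10 e⁻, Z=12, Na+: 10 e⁻, Z=11, F-: 10 e⁻, Z=9, O2-: 10 e⁻, Z=8, S2-: 18 e⁻, Z=16, Se2-: 36 e⁻, Z=34. Mg2+ < Na+ (both 10 e⁻, Z=12>11); Na+ < F- (both 10 e⁻, Z=11>9); F- < O2- (both 10 e⁻, Z=9>8); O2- < S2- (same group, 1 shell fewer); S2- < Se2- (same group, 1 shell fewer).
With Se2- included the full order is Mg2+ < Na+ < F- < O2- < S2- < Se2-, so it takes position 6.

6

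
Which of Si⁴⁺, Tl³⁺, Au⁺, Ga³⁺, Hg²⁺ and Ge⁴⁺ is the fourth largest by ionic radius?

Si⁴⁺ (Z=14, 10 e⁻), Ge⁴⁺ (Z=32, 28 e⁻), Ga³⁺ (Z=31, 28 e⁻), Tl³⁺ (Z=81, 78 e⁻), Hg²⁺ (Z=80, 78 e⁻), Au⁺ (Z=79, 78 e⁻). Si⁴⁺ < Ge⁴⁺ (same group, period 3 vs 4); Ge⁴⁺ < Ga³⁺ (isoelectronic, higher Z=32 is smaller); Ga³⁺ < Tl³⁺ (same group, 2 shells fewer); Tl³⁺ < Hg²⁺ (isoelectronic, higher Z=81 is smaller); Hg²⁺ < Au⁺ (both 78 e⁻, Z=80>79).
That gives Si⁴⁺ < Ge⁴⁺ < Ga³⁺ < Tl³⁺ < Hg²⁺ < Au⁺. From the largest end, number 4 is Ga³⁺.

Ga³⁺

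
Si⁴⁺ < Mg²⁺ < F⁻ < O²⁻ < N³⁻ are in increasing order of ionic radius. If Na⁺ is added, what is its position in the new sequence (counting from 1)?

3

Each ion has 10 electrons. The ranking follows nuclear charge in reverse — greater Z gives a smaller radius. Si⁴⁺ (Z=14), Mg²⁺ (Z=12), Na⁺ (Z=11), F⁻ (Z=9), O²⁻ (Z=8), N³⁻ (Z=7).
Merged order: Si⁴⁺ < Mg²⁺ < Na⁺ < F⁻ < O²⁻ < N³⁻ — Na⁺ is number 3.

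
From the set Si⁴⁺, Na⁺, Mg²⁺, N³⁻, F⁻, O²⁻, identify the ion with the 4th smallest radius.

F⁻

Each ion has 10 electrons. The ranking follows nuclear charge in reverse — greater Z gives a smaller radius. Si⁴⁺ (Z=14), Mg²⁺ (Z=12), Na⁺ (Z=11), F⁻ (Z=9), O²⁻ (Z=8), N³⁻ (Z=7).
That gives Si⁴⁺ < Mg²⁺ < Na⁺ < F⁻ < O²⁻ < N³⁻. From the smallest end, number 4 is F⁻.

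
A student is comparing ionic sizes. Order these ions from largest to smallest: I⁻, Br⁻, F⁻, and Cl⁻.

Same group, same charge. Going down the group adds an extra shell of electrons, so the ion gets larger: F⁻ is highest in the group and smallest.

I⁻ > Br⁻ > Cl⁻ > F⁻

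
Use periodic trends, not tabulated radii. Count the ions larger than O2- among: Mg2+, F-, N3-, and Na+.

These species are isoelectronic with 10 electrons. The only difference is the number of protons: Mg2+ (Z=12), Na+ (Z=11), F- (Z=9), O2- (Z=8), N3- (Z=7). The strongest nuclear pull (Mg2+) gives the smallest ion.
Placing each against O2-: smaller — Mg2+, Na+, F-; larger — N3-. That's 1.

1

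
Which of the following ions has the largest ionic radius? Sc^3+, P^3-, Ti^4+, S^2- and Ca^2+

Each ion has 18 electrons. The ranking follows nuclear charge in reverse — greater Z gives a smaller radius. Ti^4+ (Z=22), Sc^3+ (Z=21), Ca^2+ (Z=20), S^2- (Z=16), P^3- (Z=15).

P^3-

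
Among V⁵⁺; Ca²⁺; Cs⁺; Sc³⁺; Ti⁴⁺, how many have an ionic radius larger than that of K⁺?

1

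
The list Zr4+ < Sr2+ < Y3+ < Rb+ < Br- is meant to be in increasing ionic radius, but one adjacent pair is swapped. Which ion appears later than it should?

Check each adjacent pair. Sr2+ and Y3+ are reversed: both have 36 electrons but Z(Y)=39 > Z(Sr)=38, so Y3+ should be the smaller of the two. No other neighbouring pair contradicts the periodic trends, so Y3+ is the ion listed too late.

Y3+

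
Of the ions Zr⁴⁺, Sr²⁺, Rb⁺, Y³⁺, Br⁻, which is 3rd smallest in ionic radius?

Sr²⁺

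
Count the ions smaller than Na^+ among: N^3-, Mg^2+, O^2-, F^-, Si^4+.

Each ion has 10 electrons. The ranking follows nuclear charge in reverse — greater Z gives a smaller radius. Si^4+ (Z=14), Mg^2+ (Z=12), Na^+ (Z=11), F^- (Z=9), O^2- (Z=8), N^3- (Z=7).
Ordering all of them (including Na^+) by radius gives Si^4+ < Mg^2+ < Na^+ < F^- < O^2- < N^3-. That's 2.

2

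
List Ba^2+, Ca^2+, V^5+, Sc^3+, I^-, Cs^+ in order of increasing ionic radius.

Work out protons and electrons: V^5+ has 18 e⁻ (Z=23), Sc^3+ has 18 e⁻ (Z=21), Ca^2+ has 18 e⁻ (Z=20), Ba^2+ has 54 e⁻ (Z=56), Cs^+ has 54 e⁻ (Z=55), I^- has 54 e⁻ (Z=53). V^5+ < Sc^3+ (both 18 e⁻, Z=23>21); Sc^3+ < Ca^2+ (isoelectronic, higher Z=21 is smaller); Ca^2+ < Ba^2+ (same group, period 4 vs 6); Ba^2+ < Cs^+ (isoelectronic, higher Z=56 is smaller); Cs^+ < I^- (isoelectronic, higher Z=55 is smaller).

V^5+ < Sc^3+ < Ca^2+ < Ba^2+ < Cs^+ < I^-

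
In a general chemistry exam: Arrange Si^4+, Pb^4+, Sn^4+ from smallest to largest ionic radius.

Si^4+ < Sn^4+ < Pb^4+

All are in the same group with charge +4. Radius grows down the group as n (the outermost shell) increases.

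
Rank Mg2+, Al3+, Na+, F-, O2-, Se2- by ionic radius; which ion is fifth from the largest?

Mg2+

Al3+ (Z=13, 10 e⁻), Mg2+ (Z=12, 10 e⁻), Na+ (Z=11, 10 e⁻), F- (Z=9, 10 e⁻), O2- (Z=8, 10 e⁻), Se2- (Z=34, 36 e⁻). Al3+ < Mg2+ (both 10 e⁻, Z=13>12); Mg2+ < Na+ (both 10 e⁻, Z=12>11); Na+ < F- (isoelectronic, higher Z=11 is smaller); F- < O2- (both 10 e⁻, Z=9>8); O2- < Se2- (same group, 2 shells fewer).
Full ascending order: Al3+ < Mg2+ < Na+ < F- < O2- < Se2-. Counting from the largest, position 5 is Mg2+.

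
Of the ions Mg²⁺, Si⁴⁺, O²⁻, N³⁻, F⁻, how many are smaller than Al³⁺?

1

Isoelectronic series (10 e⁻ each). Size is set by nuclear charge: more protons means a smaller ion. Si⁴⁺ (Z=14), Al³⁺ (Z=13), Mg²⁺ (Z=12), F⁻ (Z=9), O²⁻ (Z=8), N³⁻ (Z=7).
Ordering all of them (including Al³⁺) by radius gives Si⁴⁺ < Al³⁺ < Mg²⁺ < F⁻ < O²⁻ < N³⁻. So 1 is smaller.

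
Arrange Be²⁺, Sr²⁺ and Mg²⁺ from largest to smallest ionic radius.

These ions sit in one column with identical charge. Each step down the periodic table adds a principal shell, increasing the radius.

Sr²⁺ > Mg²⁺ > Be²⁺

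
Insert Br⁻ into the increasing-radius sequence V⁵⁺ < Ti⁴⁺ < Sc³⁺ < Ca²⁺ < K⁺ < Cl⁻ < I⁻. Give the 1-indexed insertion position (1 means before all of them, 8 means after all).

7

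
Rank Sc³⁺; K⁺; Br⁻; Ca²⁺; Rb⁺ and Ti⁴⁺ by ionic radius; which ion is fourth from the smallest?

K⁺

First list Z and electron count for each: Ti⁴⁺: 18 e⁻, Z=22, Sc³⁺: 18 e⁻, Z=21, Ca²⁺: 18 e⁻, Z=20, K⁺: 18 e⁻, Z=19, Rb⁺: 36 e⁻, Z=37, Br⁻: 36 e⁻, Z=35. Ti⁴⁺ < Sc³⁺ (both 18 e⁻, Z=22>21); Sc³⁺ < Ca²⁺ (isoelectronic, higher Z=21 is smaller); Ca²⁺ < K⁺ (isoelectronic, higher Z=20 is smaller); K⁺ < Rb⁺ (same group, 1 shell fewer); Rb⁺ < Br⁻ (isoelectronic, higher Z=37 is smaller).
Ordering: Ti⁴⁺ < Sc³⁺ < Ca²⁺ < K⁺ < Rb⁺ < Br⁻. The fourth smallest is K⁺.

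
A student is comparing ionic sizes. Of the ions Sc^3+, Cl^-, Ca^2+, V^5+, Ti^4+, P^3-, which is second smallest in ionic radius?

Ti^4+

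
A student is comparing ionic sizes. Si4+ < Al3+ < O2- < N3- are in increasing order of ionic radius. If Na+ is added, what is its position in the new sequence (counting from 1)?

Isoelectronic series (10 e⁻ each). Size is set by nuclear charge: more protons means a smaller ion. Si4+ (Z=14), Al3+ (Z=13), Na+ (Z=11), O2- (Z=8), N3- (Z=7).
Putting Na+ in gives Si4+ < Al3+ < Na+ < O2- < N3-; it lands at slot 3.

3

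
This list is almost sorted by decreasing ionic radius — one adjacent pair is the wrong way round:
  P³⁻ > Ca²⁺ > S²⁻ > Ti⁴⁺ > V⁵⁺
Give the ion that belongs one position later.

Ca²⁺

Scanning neighbour by neighbour, only Ca²⁺/S²⁻ violates a trend: Ca²⁺ and S²⁻ share 18 electrons; the higher nuclear charge on Ca (Z=20) contracts it more, so Ca²⁺ < S²⁻. That makes Ca²⁺ the one sitting a position early relative to where it belongs.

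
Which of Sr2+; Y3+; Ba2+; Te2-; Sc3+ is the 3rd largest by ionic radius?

Sr2+

First list Z and electron count for each: Sc3+: 18 e⁻, Z=21, Y3+: 36 e⁻, Z=39, Sr2+: 36 e⁻, Z=38, Ba2+: 54 e⁻, Z=56, Te2-: 54 e⁻, Z=52. Sc3+ < Y3+ (same group, 1 shell fewer); Y3+ < Sr2+ (both 36 e⁻, Z=39>38); Sr2+ < Ba2+ (same group, period 5 vs 6); Ba2+ < Te2- (both 54 e⁻, Z=56>52).
Full ascending order: Sc3+ < Y3+ < Sr2+ < Ba2+ < Te2-. Counting from the largest, position 3 is Sr2+.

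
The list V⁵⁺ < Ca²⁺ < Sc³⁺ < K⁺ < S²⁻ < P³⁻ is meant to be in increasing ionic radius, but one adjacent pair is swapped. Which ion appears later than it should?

Scanning neighbour by neighbour, only Ca²⁺/Sc³⁺ violates a trend: Sc³⁺ and Ca²⁺ share 18 electrons; the higher nuclear charge on Sc (Z=21) contracts it more, so Sc³⁺ < Ca²⁺. That makes Sc³⁺ the one sitting a position late relative to where it belongs.

Sc³⁺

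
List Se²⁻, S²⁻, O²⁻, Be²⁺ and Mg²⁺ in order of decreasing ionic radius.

Electron counts and nuclear charges: Be²⁺ has 2 e⁻ (Z=4), Mg²⁺ has 10 e⁻ (Z=12), O²⁻ has 10 e⁻ (Z=8), S²⁻ has 18 e⁻ (Z=16), Se²⁻ has 36 e⁻ (Z=34). Be²⁺ < Mg²⁺ (same group, period 2 vs 3); Mg²⁺ < O²⁻ (isoelectronic, higher Z=12 is smaller); O²⁻ < S²⁻ (same group, 1 shell fewer); S²⁻ < Se²⁻ (same group, period 3 vs 4).

Se²⁻ > S²⁻ > O²⁻ > Mg²⁺ > Be²⁺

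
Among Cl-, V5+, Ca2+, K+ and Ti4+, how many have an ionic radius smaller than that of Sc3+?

2

These species are isoelectronic with 18 electrons. The only difference is the number of protons: V5+ (Z=23), Ti4+ (Z=22), Sc3+ (Z=21), Ca2+ (Z=20), K+ (Z=19), Cl- (Z=17). The strongest nuclear pull (V5+) gives the smallest ion.
Relative to Sc3+, the ions that are smaller are V5+, Ti4+. That's 2.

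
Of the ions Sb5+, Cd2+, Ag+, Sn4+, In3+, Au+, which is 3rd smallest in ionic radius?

In3+

Tabulating Z and e⁻: Sb5+ has 46 e⁻ (Z=51), Sn4+ has 46 e⁻ (Z=50), In3+ has 46 e⁻ (Z=49), Cd2+ has 46 e⁻ (Z=48), Ag+ has 46 e⁻ (Z=47), Au+ has 78 e⁻ (Z=79). Sb5+ < Sn4+ (isoelectronic, higher Z=51 is smaller); Sn4+ < In3+ (isoelectronic, higher Z=50 is smaller); In3+ < Cd2+ (isoelectronic, higher Z=49 is smaller); Cd2+ < Ag+ (isoelectronic, higher Z=48 is smaller); Ag+ < Au+ (same group, 1 shell fewer).
Ordering: Sb5+ < Sn4+ < In3+ < Cd2+ < Ag+ < Au+. The 3rd smallest is In3+.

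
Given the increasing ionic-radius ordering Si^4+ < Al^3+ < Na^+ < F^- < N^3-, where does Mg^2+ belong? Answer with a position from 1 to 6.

These species are isoelectronic with 10 electrons. The only difference is the number of protons: Si^4+ (Z=14), Al^3+ (Z=13), Mg^2+ (Z=12), Na^+ (Z=11), F^- (Z=9), N^3- (Z=7). The strongest nuclear pull (Si^4+) gives the smallest ion.
Putting Mg^2+ in gives Si^4+ < Al^3+ < Mg^2+ < Na^+ < F^- < N^3-; it lands at slot 3.

3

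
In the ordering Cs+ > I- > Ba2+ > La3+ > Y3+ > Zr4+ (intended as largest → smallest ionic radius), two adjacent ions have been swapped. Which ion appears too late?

I-

Compare adjacent ions: they are isoelectronic (54 e⁻) and Cs has more protons than I (55 vs 53), making Cs+ smaller — yet in this decreasing list Cs+ sits before I-. Nothing else is reversed, so I- should move one place to the left.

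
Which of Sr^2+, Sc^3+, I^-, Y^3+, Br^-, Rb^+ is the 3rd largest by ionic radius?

Rb^+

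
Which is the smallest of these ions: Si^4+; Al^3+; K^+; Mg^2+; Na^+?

Si^4+ (Z=14, 10 e⁻), Al^3+ (Z=13, 10 e⁻), Mg^2+ (Z=12, 10 e⁻), Na^+ (Z=11, 10 e⁻), K^+ (Z=19, 18 e⁻). Si^4+ < Al^3+ (isoelectronic, higher Z=14 is smaller); Al^3+ < Mg^2+ (isoelectronic, higher Z=13 is smaller); Mg^2+ < Na^+ (isoelectronic, higher Z=12 is smaller); Na^+ < K^+ (same group, period 3 vs 4).

Si^4+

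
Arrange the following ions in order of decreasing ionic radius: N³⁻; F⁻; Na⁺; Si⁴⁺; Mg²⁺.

N³⁻ > F⁻ > Na⁺ > Mg²⁺ > Si⁴⁺

Isoelectronic series (10 e⁻ each). Size is set by nuclear charge: more protons means a smaller ion. Si⁴⁺ (Z=14), Mg²⁺ (Z=12), Na⁺ (Z=11), F⁻ (Z=9), N³⁻ (Z=7).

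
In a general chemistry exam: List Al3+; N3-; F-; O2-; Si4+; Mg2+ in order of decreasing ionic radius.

These species are isoelectronic with 10 electrons. The only difference is the number of protons: Si4+ (Z=14), Al3+ (Z=13), Mg2+ (Z=12), F- (Z=9), O2- (Z=8), N3- (Z=7). The strongest nuclear pull (Si4+) gives the smallest ion.

N3- > O2- > F- > Mg2+ > Al3+ > Si4+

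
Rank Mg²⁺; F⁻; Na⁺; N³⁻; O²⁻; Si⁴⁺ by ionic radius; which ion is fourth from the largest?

Na⁺

Each ion has 10 electrons. The ranking follows nuclear charge in reverse — greater Z gives a smaller radius. Si⁴⁺ (Z=14), Mg²⁺ (Z=12), Na⁺ (Z=11), F⁻ (Z=9), O²⁻ (Z=8), N³⁻ (Z=7).
Full ascending order: Si⁴⁺ < Mg²⁺ < Na⁺ < F⁻ < O²⁻ < N³⁻. Counting from the largest, position 4 is Na⁺.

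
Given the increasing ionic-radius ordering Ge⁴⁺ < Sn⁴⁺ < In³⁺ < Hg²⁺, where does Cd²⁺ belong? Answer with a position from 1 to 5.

4

Ge⁴⁺: 28 e⁻, Z=32, Sn⁴⁺: 46 e⁻, Z=50, In³⁺: 46 e⁻, Z=49, Cd²⁺: 46 e⁻, Z=48, Hg²⁺: 78 e⁻, Z=80. Ge⁴⁺ < Sn⁴⁺ (same group, 1 shell fewer); Sn⁴⁺ < In³⁺ (isoelectronic, higher Z=50 is smaller); In³⁺ < Cd²⁺ (isoelectronic, higher Z=49 is smaller); Cd²⁺ < Hg²⁺ (same group, 1 shell fewer).
The complete sequence is Ge⁴⁺ < Sn⁴⁺ < In³⁺ < Cd²⁺ < Hg²⁺. Cd²⁺ sits at position 4.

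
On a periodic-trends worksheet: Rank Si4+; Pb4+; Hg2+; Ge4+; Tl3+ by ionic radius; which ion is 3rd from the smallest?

Tabulating Z and e⁻: Si4+: 10 e⁻, Z=14, Ge4+: 28 e⁻, Z=32, Pb4+: 78 e⁻, Z=82, Tl3+: 78 e⁻, Z=81, Hg2+: 78 e⁻, Z=80. Si4+ < Ge4+ (same group, 1 shell fewer); Ge4+ < Pb4+ (same group, period 4 vs 6); Pb4+ < Tl3+ (both 78 e⁻, Z=82>81); Tl3+ < Hg2+ (isoelectronic, higher Z=81 is smaller).
Full ascending order: Si4+ < Ge4+ < Pb4+ < Tl3+ < Hg2+. Counting from the smallest, position 3 is Pb4+.

Pb4+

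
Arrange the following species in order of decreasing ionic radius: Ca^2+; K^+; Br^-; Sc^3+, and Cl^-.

Br^- > Cl^- > K^+ > Ca^2+ > Sc^3+

Tabulating Z and e⁻: Sc^3+ (Z=21, 18 e⁻), Ca^2+ (Z=20, 18 e⁻), K^+ (Z=19, 18 e⁻), Cl^- (Z=17, 18 e⁻), Br^- (Z=35, 36 e⁻). Sc^3+ < Ca^2+ (isoelectronic, higher Z=21 is smaller); Ca^2+ < K^+ (isoelectronic, higher Z=20 is smaller); K^+ < Cl^- (both 18 e⁻, Z=19>17); Cl^- < Br^- (same group, 1 shell fewer).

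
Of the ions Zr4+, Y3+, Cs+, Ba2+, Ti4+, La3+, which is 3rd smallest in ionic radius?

Work out protons and electrons: Ti4+ (Z=22, 18 e⁻), Zr4+ (Z=40, 36 e⁻), Y3+ (Z=39, 36 e⁻), La3+ (Z=57, 54 e⁻), Ba2+ (Z=56, 54 e⁻), Cs+ (Z=55, 54 e⁻). Ti4+ < Zr4+ (same group, period 4 vs 5); Zr4+ < Y3+ (both 36 e⁻, Z=40>39); Y3+ < La3+ (same group, 1 shell fewer); La3+ < Ba2+ (isoelectronic, higher Z=57 is smaller); Ba2+ < Cs+ (isoelectronic, higher Z=56 is smaller).
Full ascending order: Ti4+ < Zr4+ < Y3+ < La3+ < Ba2+ < Cs+. Counting from the smallest, position 3 is Y3+.

Y3+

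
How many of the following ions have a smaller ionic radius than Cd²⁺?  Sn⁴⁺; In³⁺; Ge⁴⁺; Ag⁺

First list Z and electron count for each: Ge⁴⁺: 28 e⁻, Z=32, Sn⁴⁺: 46 e⁻, Z=50, In³⁺: 46 e⁻, Z=49, Cd²⁺: 46 e⁻, Z=48, Ag⁺: 46 e⁻, Z=47. Ge⁴⁺ < Sn⁴⁺ (same group, 1 shell fewer); Sn⁴⁺ < In³⁺ (isoelectronic, higher Z=50 is smaller); In³⁺ < Cd²⁺ (isoelectronic, higher Z=49 is smaller); Cd²⁺ < Ag⁺ (both 46 e⁻, Z=48>47).
Placing each against Cd²⁺: smaller — Ge⁴⁺, Sn⁴⁺, In³⁺; larger — Ag⁺. Count: 3.

3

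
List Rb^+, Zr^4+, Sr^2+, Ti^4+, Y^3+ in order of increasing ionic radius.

Ti^4+ < Zr^4+ < Y^3+ < Sr^2+ < Rb^+

Tabulating Z and e⁻: Ti^4+ has 18 e⁻ (Z=22), Zr^4+ has 36 e⁻ (Z=40), Y^3+ has 36 e⁻ (Z=39), Sr^2+ has 36 e⁻ (Z=38), Rb^+ has 36 e⁻ (Z=37). Ti^4+ < Zr^4+ (same group, period 4 vs 5); Zr^4+ < Y^3+ (isoelectronic, higher Z=40 is smaller); Y^3+ < Sr^2+ (both 36 e⁻, Z=39>38); Sr^2+ < Rb^+ (isoelectronic, higher Z=38 is smaller).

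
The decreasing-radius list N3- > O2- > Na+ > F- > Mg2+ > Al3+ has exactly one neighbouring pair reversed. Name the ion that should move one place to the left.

F-

The pair Na+, F- is the wrong way round — Na+ and F- share 10 electrons; the higher nuclear charge on Na (Z=11) contracts it more, so Na+ < F-. All other adjacent pairs agree with periodic trends, so F- is the misplaced ion.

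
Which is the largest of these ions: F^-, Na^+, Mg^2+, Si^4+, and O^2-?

O^2-

These species are isoelectronic with 10 electrons. The only difference is the number of protons: Si^4+ (Z=14), Mg^2+ (Z=12), Na^+ (Z=11), F^- (Z=9), O^2- (Z=8). The strongest nuclear pull (Si^4+) gives the smallest ion.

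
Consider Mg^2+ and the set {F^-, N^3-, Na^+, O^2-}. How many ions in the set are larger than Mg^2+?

Isoelectronic series (10 e⁻ each). Size is set by nuclear charge: more protons means a smaller ion. Mg^2+ (Z=12), Na^+ (Z=11), F^- (Z=9), O^2- (Z=8), N^3- (Z=7).
Placing each against Mg^2+: smaller — none; larger — Na^+, F^-, O^2-, N^3-. Count: 4.

4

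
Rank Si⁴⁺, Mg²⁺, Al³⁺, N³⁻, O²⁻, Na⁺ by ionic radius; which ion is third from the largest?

All of these have 10 electrons (isoelectronic). With the same electron cloud, the ion with the most protons pulls it in tightest. Nuclear charges: Si⁴⁺ (Z=14), Al³⁺ (Z=13), Mg²⁺ (Z=12), Na⁺ (Z=11), O²⁻ (Z=8), N³⁻ (Z=7). Highest Z is smallest.
So the order is Si⁴⁺ < Al³⁺ < Mg²⁺ < Na⁺ < O²⁻ < N³⁻; the 3rd-largest ion is Na⁺.

Na⁺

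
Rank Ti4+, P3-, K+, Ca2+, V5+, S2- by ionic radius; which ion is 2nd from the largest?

Isoelectronic series (18 e⁻ each). Size is set by nuclear charge: more protons means a smaller ion. V5+ (Z=23), Ti4+ (Z=22), Ca2+ (Z=20), K+ (Z=19), S2- (Z=16), P3- (Z=15).
Full ascending order: V5+ < Ti4+ < Ca2+ < K+ < S2- < P3-. Counting from the largest, position 2 is S2-.

S2-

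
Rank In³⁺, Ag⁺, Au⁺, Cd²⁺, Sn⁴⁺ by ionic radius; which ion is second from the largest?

Ag⁺

Sn⁴⁺: 46 e⁻, Z=50, In³⁺: 46 e⁻, Z=49, Cd²⁺: 46 e⁻, Z=48, Ag⁺: 46 e⁻, Z=47, Au⁺: 78 e⁻, Z=79. Sn⁴⁺ < In³⁺ (both 46 e⁻, Z=50>49); In³⁺ < Cd²⁺ (isoelectronic, higher Z=49 is smaller); Cd²⁺ < Ag⁺ (both 46 e⁻, Z=48>47); Ag⁺ < Au⁺ (same group, period 5 vs 6).
Full ascending order: Sn⁴⁺ < In³⁺ < Cd²⁺ < Ag⁺ < Au⁺. Counting from the largest, position 2 is Ag⁺.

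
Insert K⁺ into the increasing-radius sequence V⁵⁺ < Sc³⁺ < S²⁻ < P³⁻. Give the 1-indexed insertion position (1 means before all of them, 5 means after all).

3

Each ion has 18 electrons. The ranking follows nuclear charge in reverse — greater Z gives a smaller radius. V⁵⁺ (Z=23), Sc³⁺ (Z=21), K⁺ (Z=19), S²⁻ (Z=16), P³⁻ (Z=15).
Putting K⁺ in gives V⁵⁺ < Sc³⁺ < K⁺ < S²⁻ < P³⁻; it lands at slot 3.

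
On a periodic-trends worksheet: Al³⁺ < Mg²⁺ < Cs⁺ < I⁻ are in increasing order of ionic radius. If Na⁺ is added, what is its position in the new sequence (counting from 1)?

3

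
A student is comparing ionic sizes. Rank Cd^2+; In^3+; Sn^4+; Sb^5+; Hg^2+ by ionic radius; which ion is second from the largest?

Tabulating Z and e⁻: Sb^5+ has 46 e⁻ (Z=51), Sn^4+ has 46 e⁻ (Z=50), In^3+ has 46 e⁻ (Z=49), Cd^2+ has 46 e⁻ (Z=48), Hg^2+ has 78 e⁻ (Z=80). Sb^5+ < Sn^4+ (isoelectronic, higher Z=51 is smaller); Sn^4+ < In^3+ (isoelectronic, higher Z=50 is smaller); In^3+ < Cd^2+ (both 46 e⁻, Z=49>48); Cd^2+ < Hg^2+ (same group, 1 shell fewer).
Full ascending order: Sb^5+ < Sn^4+ < In^3+ < Cd^2+ < Hg^2+. Counting from the largest, position 2 is Cd^2+.

Cd^2+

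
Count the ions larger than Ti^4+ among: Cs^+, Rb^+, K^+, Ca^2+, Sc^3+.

5

Ti^4+ has 18 e⁻ (Z=22), Sc^3+ has 18 e⁻ (Z=21), Ca^2+ has 18 e⁻ (Z=20), K^+ has 18 e⁻ (Z=19), Rb^+ has 36 e⁻ (Z=37), Cs^+ has 54 e⁻ (Z=55). Ti^4+ < Sc^3+ (both 18 e⁻, Z=22>21); Sc^3+ < Ca^2+ (isoelectronic, higher Z=21 is smaller); Ca^2+ < K^+ (isoelectronic, higher Z=20 is smaller); K^+ < Rb^+ (same group, 1 shell fewer); Rb^+ < Cs^+ (same group, period 5 vs 6).
Overall: Ti^4+ < Sc^3+ < Ca^2+ < K^+ < Rb^+ < Cs^+. Ti^4+ has 0 below it and 5 above. That's 5.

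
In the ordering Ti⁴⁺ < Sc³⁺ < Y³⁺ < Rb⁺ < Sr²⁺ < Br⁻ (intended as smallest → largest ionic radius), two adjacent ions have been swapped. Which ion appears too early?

Compare adjacent ions: both have 36 electrons but Z(Sr)=38 > Z(Rb)=37, so Sr²⁺ should be the smaller of the two — yet in this increasing list Rb⁺ sits before Sr²⁺. Nothing else is reversed, so Rb⁺ should move one place to the right.

Rb⁺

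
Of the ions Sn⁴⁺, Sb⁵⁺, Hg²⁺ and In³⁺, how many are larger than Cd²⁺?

1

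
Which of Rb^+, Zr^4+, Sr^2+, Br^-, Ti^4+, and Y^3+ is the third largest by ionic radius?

Sr^2+

Ti^4+ (Z=22, 18 e⁻), Zr^4+ (Z=40, 36 e⁻), Y^3+ (Z=39, 36 e⁻), Sr^2+ (Z=38, 36 e⁻), Rb^+ (Z=37, 36 e⁻), Br^- (Z=35, 36 e⁻). Ti^4+ < Zr^4+ (same group, period 4 vs 5); Zr^4+ < Y^3+ (both 36 e⁻, Z=40>39); Y^3+ < Sr^2+ (isoelectronic, higher Z=39 is smaller); Sr^2+ < Rb^+ (both 36 e⁻, Z=38>37); Rb^+ < Br^- (both 36 e⁻, Z=37>35).
So the order is Ti^4+ < Zr^4+ < Y^3+ < Sr^2+ < Rb^+ < Br^-; the 3rd-largest ion is Sr^2+.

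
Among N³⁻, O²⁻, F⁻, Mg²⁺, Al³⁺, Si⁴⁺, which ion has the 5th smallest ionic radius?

O²⁻

Isoelectronic series (10 e⁻ each). Size is set by nuclear charge: more protons means a smaller ion. Si⁴⁺ (Z=14), Al³⁺ (Z=13), Mg²⁺ (Z=12), F⁻ (Z=9), O²⁻ (Z=8), N³⁻ (Z=7).
Ordering: Si⁴⁺ < Al³⁺ < Mg²⁺ < F⁻ < O²⁻ < N³⁻. The 5th smallest is O²⁻.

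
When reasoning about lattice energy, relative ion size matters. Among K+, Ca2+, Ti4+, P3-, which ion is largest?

P3-

Isoelectronic series (18 e⁻ each). Size is set by nuclear charge: more protons means a smaller ion. Ti4+ (Z=22), Ca2+ (Z=20), K+ (Z=19), P3- (Z=15).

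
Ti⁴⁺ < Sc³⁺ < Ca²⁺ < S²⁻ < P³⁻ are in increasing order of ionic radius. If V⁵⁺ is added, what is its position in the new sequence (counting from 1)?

All of these have 18 electrons (isoelectronic). With the same electron cloud, the ion with the most protons pulls it in tightest. Nuclear charges: V⁵⁺ (Z=23), Ti⁴⁺ (Z=22), Sc³⁺ (Z=21), Ca²⁺ (Z=20), S²⁻ (Z=16), P³⁻ (Z=15). Highest Z is smallest.
Merged order: V⁵⁺ < Ti⁴⁺ < Sc³⁺ < Ca²⁺ < S²⁻ < P³⁻ — V⁵⁺ is number 1.

1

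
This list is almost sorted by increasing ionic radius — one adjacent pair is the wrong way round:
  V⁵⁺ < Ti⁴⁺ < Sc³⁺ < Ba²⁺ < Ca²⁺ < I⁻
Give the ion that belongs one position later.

The pair Ba²⁺, Ca²⁺ is the wrong way round — both in group 2 with the same charge; Ca²⁺ (period 4) has the smaller radius. All other adjacent pairs agree with periodic trends, so Ba²⁺ is the misplaced ion.

Ba²⁺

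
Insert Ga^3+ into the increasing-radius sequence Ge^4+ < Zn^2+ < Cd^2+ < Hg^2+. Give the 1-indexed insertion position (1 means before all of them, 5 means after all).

2

Tabulating Z and e⁻: Ge^4+: 28 e⁻, Z=32, Ga^3+: 28 e⁻, Z=31, Zn^2+: 28 e⁻, Z=30, Cd^2+: 46 e⁻, Z=48, Hg^2+: 78 e⁻, Z=80. Ge^4+ < Ga^3+ (isoelectronic, higher Z=32 is smaller); Ga^3+ < Zn^2+ (both 28 e⁻, Z=31>30); Zn^2+ < Cd^2+ (same group, 1 shell fewer); Cd^2+ < Hg^2+ (same group, period 5 vs 6).
The complete sequence is Ge^4+ < Ga^3+ < Zn^2+ < Cd^2+ < Hg^2+. Ga^3+ sits at position 2.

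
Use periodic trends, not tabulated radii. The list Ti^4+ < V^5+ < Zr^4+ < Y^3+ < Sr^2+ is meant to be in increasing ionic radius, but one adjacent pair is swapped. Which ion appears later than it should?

V^5+

Check each adjacent pair. Ti^4+ and V^5+ are reversed: both have 18 electrons but Z(V)=23 > Z(Ti)=22, so V^5+ should be the smaller of the two. No other neighbouring pair contradicts the periodic trends, so V^5+ is the ion listed too late.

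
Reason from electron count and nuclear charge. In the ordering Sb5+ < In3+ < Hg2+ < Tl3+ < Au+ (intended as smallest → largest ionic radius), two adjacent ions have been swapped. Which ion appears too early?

Scanning neighbour by neighbour, only Hg2+/Tl3+ violates a trend: they are isoelectronic (78 e⁻) and Tl has more protons than Hg (81 vs 80), making Tl3+ smaller. That makes Hg2+ the one sitting a position early relative to where it belongs.

Hg2+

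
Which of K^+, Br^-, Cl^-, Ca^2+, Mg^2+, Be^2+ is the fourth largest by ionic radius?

Ca^2+

First list Z and electron count for each: Be^2+ has 2 e⁻ (Z=4), Mg^2+ has 10 e⁻ (Z=12), Ca^2+ has 18 e⁻ (Z=20), K^+ has 18 e⁻ (Z=19), Cl^- has 18 e⁻ (Z=17), Br^- has 36 e⁻ (Z=35). Be^2+ < Mg^2+ (same group, period 2 vs 3); Mg^2+ < Ca^2+ (same group, period 3 vs 4); Ca^2+ < K^+ (isoelectronic, higher Z=20 is smaller); K^+ < Cl^- (both 18 e⁻, Z=19>17); Cl^- < Br^- (same group, period 3 vs 4).
So the order is Be^2+ < Mg^2+ < Ca^2+ < K^+ < Cl^- < Br^-; the 4th-largest ion is Ca^2+.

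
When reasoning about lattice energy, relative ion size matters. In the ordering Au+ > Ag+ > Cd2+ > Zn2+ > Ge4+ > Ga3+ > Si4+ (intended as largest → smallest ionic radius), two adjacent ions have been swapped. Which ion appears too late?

Check each adjacent pair. Ge4+ and Ga3+ are reversed: Ge4+ and Ga3+ share 28 electrons; the higher nuclear charge on Ge (Z=32) contracts it more, so Ge4+ < Ga3+. No other neighbouring pair contradicts the periodic trends, so Ga3+ is the ion listed too late.

Ga3+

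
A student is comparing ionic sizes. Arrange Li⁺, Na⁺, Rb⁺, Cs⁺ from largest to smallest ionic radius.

Same group, same charge. Going down the group adds an extra shell of electrons, so the ion gets larger: Li⁺ is highest in the group and smallest.

Cs⁺ > Rb⁺ > Na⁺ > Li⁺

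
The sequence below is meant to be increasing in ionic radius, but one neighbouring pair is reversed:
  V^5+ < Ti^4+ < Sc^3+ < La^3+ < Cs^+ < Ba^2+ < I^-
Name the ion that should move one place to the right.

Cs^+

Scanning neighbour by neighbour, only Cs^+/Ba^2+ violates a trend: Ba^2+ and Cs^+ share 54 electrons; the higher nuclear charge on Ba (Z=56) contracts it more, so Ba^2+ < Cs^+. That makes Cs^+ the one sitting a position early relative to where it belongs.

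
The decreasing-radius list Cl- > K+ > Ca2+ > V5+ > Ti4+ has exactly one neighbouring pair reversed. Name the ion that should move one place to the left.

Ti4+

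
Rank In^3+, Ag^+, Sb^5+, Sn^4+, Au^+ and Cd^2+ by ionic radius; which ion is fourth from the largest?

In^3+

First list Z and electron count for each: Sb^5+: 46 e⁻, Z=51, Sn^4+: 46 e⁻, Z=50, In^3+: 46 e⁻, Z=49, Cd^2+: 46 e⁻, Z=48, Ag^+: 46 e⁻, Z=47, Au^+: 78 e⁻, Z=79. Sb^5+ < Sn^4+ (both 46 e⁻, Z=51>50); Sn^4+ < In^3+ (isoelectronic, higher Z=50 is smaller); In^3+ < Cd^2+ (both 46 e⁻, Z=49>48); Cd^2+ < Ag^+ (both 46 e⁻, Z=48>47); Ag^+ < Au^+ (same group, period 5 vs 6).
So the order is Sb^5+ < Sn^4+ < In^3+ < Cd^2+ < Ag^+ < Au^+; the 4th-largest ion is In^3+.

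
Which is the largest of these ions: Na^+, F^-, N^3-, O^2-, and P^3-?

Work out protons and electrons: Na^+: 10 e⁻, Z=11, F^-: 10 e⁻, Z=9, O^2-: 10 e⁻, Z=8, N^3-: 10 e⁻, Z=7, P^3-: 18 e⁻, Z=15. Na^+ < F^- (both 10 e⁻, Z=11>9); F^- < O^2- (both 10 e⁻, Z=9>8); O^2- < N^3- (both 10 e⁻, Z=8>7); N^3- < P^3- (same group, 1 shell fewer).

P^3-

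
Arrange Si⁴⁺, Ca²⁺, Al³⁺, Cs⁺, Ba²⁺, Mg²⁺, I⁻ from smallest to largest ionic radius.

Si⁴⁺ < Al³⁺ < Mg²⁺ < Ca²⁺ < Ba²⁺ < Cs⁺ < I⁻

Tabulating Z and e⁻: Si⁴⁺ (Z=14, 10 e⁻), Al³⁺ (Z=13, 10 e⁻), Mg²⁺ (Z=12, 10 e⁻), Ca²⁺ (Z=20, 18 e⁻), Ba²⁺ (Z=56, 54 e⁻), Cs⁺ (Z=55, 54 e⁻), I⁻ (Z=53, 54 e⁻). Si⁴⁺ < Al³⁺ (isoelectronic, higher Z=14 is smaller); Al³⁺ < Mg²⁺ (isoelectronic, higher Z=13 is smaller); Mg²⁺ < Ca²⁺ (same group, period 3 vs 4); Ca²⁺ < Ba²⁺ (same group, period 4 vs 6); Ba²⁺ < Cs⁺ (isoelectronic, higher Z=56 is smaller); Cs⁺ < I⁻ (isoelectronic, higher Z=55 is smaller).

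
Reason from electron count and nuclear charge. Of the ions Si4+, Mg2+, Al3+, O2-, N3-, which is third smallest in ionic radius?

Mg2+

All of these have 10 electrons (isoelectronic). With the same electron cloud, the ion with the most protons pulls it in tightest. Nuclear charges: Si4+ (Z=14), Al3+ (Z=13), Mg2+ (Z=12), O2- (Z=8), N3- (Z=7). Highest Z is smallest.
Ordering: Si4+ < Al3+ < Mg2+ < O2- < N3-. The third smallest is Mg2+.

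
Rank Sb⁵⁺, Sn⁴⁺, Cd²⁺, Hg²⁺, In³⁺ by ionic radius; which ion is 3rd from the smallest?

Sb⁵⁺ (Z=51, 46 e⁻), Sn⁴⁺ (Z=50, 46 e⁻), In³⁺ (Z=49, 46 e⁻), Cd²⁺ (Z=48, 46 e⁻), Hg²⁺ (Z=80, 78 e⁻). Sb⁵⁺ < Sn⁴⁺ (both 46 e⁻, Z=51>50); Sn⁴⁺ < In³⁺ (isoelectronic, higher Z=50 is smaller); In³⁺ < Cd²⁺ (isoelectronic, higher Z=49 is smaller); Cd²⁺ < Hg²⁺ (same group, 1 shell fewer).
Full ascending order: Sb⁵⁺ < Sn⁴⁺ < In³⁺ < Cd²⁺ < Hg²⁺. Counting from the smallest, position 3 is In³⁺.

In³⁺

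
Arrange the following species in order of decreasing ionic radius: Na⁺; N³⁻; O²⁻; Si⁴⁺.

N³⁻ > O²⁻ > Na⁺ > Si⁴⁺

Each ion has 10 electrons. The ranking follows nuclear charge in reverse — greater Z gives a smaller radius. Si⁴⁺ (Z=14), Na⁺ (Z=11), O²⁻ (Z=8), N³⁻ (Z=7).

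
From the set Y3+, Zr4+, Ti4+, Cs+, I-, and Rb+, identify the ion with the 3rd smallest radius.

First list Z and electron count for each: Ti4+: 18 e⁻, Z=22, Zr4+: 36 e⁻, Z=40, Y3+: 36 e⁻, Z=39, Rb+: 36 e⁻, Z=37, Cs+: 54 e⁻, Z=55, I-: 54 e⁻, Z=53. Ti4+ < Zr4+ (same group, period 4 vs 5); Zr4+ < Y3+ (both 36 e⁻, Z=40>39); Y3+ < Rb+ (isoelectronic, higher Z=39 is smaller); Rb+ < Cs+ (same group, 1 shell fewer); Cs+ < I- (both 54 e⁻, Z=55>53).
Ordering: Ti4+ < Zr4+ < Y3+ < Rb+ < Cs+ < I-. The 3rd smallest is Y3+.

Y3+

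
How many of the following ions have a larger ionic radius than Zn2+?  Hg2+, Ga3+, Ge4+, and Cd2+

2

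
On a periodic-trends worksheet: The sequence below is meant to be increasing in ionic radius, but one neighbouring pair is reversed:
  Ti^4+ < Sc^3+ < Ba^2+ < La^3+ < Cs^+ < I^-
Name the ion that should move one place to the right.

Compare adjacent ions: they are isoelectronic (54 e⁻) and La has more protons than Ba (57 vs 56), making La^3+ smaller — yet in this increasing list Ba^2+ sits before La^3+. Nothing else is reversed, so Ba^2+ should move one place to the right.

Ba^2+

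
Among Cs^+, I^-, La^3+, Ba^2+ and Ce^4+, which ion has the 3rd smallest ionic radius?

Ba^2+

All of these have 54 electrons (isoelectronic). With the same electron cloud, the ion with the most protons pulls it in tightest. Nuclear charges: Ce^4+ (Z=58), La^3+ (Z=57), Ba^2+ (Z=56), Cs^+ (Z=55), I^- (Z=53). Highest Z is smallest.
That gives Ce^4+ < La^3+ < Ba^2+ < Cs^+ < I^-. From the smallest end, number 3 is Ba^2+.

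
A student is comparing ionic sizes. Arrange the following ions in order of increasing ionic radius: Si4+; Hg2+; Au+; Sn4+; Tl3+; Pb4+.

Si4+ < Sn4+ < Pb4+ < Tl3+ < Hg2+ < Au+

Si4+ (Z=14, 10 e⁻), Sn4+ (Z=50, 46 e⁻), Pb4+ (Z=82, 78 e⁻), Tl3+ (Z=81, 78 e⁻), Hg2+ (Z=80, 78 e⁻), Au+ (Z=79, 78 e⁻). Si4+ < Sn4+ (same group, 2 shells fewer); Sn4+ < Pb4+ (same group, period 5 vs 6); Pb4+ < Tl3+ (isoelectronic, higher Z=82 is smaller); Tl3+ < Hg2+ (isoelectronic, higher Z=81 is smaller); Hg2+ < Au+ (both 78 e⁻, Z=80>79).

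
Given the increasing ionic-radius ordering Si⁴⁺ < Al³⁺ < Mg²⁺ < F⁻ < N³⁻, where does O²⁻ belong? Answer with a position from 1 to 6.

These species are isoelectronic with 10 electrons. The only difference is the number of protons: Si⁴⁺ (Z=14), Al³⁺ (Z=13), Mg²⁺ (Z=12), F⁻ (Z=9), O²⁻ (Z=8), N³⁻ (Z=7). The strongest nuclear pull (Si⁴⁺) gives the smallest ion.
Putting O²⁻ in gives Si⁴⁺ < Al³⁺ < Mg²⁺ < F⁻ < O²⁻ < N³⁻; it lands at slot 5.

5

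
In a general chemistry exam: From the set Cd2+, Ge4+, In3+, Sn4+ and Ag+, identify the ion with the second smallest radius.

Ge4+ has 28 e⁻ (Z=32), Sn4+ has 46 e⁻ (Z=50), In3+ has 46 e⁻ (Z=49), Cd2+ has 46 e⁻ (Z=48), Ag+ has 46 e⁻ (Z=47). Ge4+ < Sn4+ (same group, 1 shell fewer); Sn4+ < In3+ (both 46 e⁻, Z=50>49); In3+ < Cd2+ (isoelectronic, higher Z=49 is smaller); Cd2+ < Ag+ (both 46 e⁻, Z=48>47).
So the order is Ge4+ < Sn4+ < In3+ < Cd2+ < Ag+; the 2nd-smallest ion is Sn4+.

Sn4+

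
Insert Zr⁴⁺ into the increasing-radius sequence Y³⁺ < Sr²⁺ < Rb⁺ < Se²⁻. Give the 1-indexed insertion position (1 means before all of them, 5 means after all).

These species are isoelectronic with 36 electrons. The only difference is the number of protons: Zr⁴⁺ (Z=40), Y³⁺ (Z=39), Sr²⁺ (Z=38), Rb⁺ (Z=37), Se²⁻ (Z=34). The strongest nuclear pull (Zr⁴⁺) gives the smallest ion.
Merged order: Zr⁴⁺ < Y³⁺ < Sr²⁺ < Rb⁺ < Se²⁻ — Zr⁴⁺ is number 1.

1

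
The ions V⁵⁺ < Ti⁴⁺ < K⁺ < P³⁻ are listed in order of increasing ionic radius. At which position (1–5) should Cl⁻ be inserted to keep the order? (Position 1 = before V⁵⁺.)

Each ion has 18 electrons. The ranking follows nuclear charge in reverse — greater Z gives a smaller radius. V⁵⁺ (Z=23), Ti⁴⁺ (Z=22), K⁺ (Z=19), Cl⁻ (Z=17), P³⁻ (Z=15).
With Cl⁻ included the full order is V⁵⁺ < Ti⁴⁺ < K⁺ < Cl⁻ < P³⁻, so it takes position 4.

4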